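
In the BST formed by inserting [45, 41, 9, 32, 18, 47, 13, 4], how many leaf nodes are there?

Tree built from: [45, 41, 9, 32, 18, 47, 13, 4]
Tree (level-order array): [45, 41, 47, 9, None, None, None, 4, 32, None, None, 18, None, 13]
Rule: A leaf has 0 children.
Per-node child counts:
  node 45: 2 child(ren)
  node 41: 1 child(ren)
  node 9: 2 child(ren)
  node 4: 0 child(ren)
  node 32: 1 child(ren)
  node 18: 1 child(ren)
  node 13: 0 child(ren)
  node 47: 0 child(ren)
Matching nodes: [4, 13, 47]
Count of leaf nodes: 3


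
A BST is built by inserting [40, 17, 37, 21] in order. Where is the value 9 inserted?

Starting tree (level order): [40, 17, None, None, 37, 21]
Insertion path: 40 -> 17
Result: insert 9 as left child of 17
Final tree (level order): [40, 17, None, 9, 37, None, None, 21]


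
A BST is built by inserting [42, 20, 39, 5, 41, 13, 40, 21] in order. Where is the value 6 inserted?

Starting tree (level order): [42, 20, None, 5, 39, None, 13, 21, 41, None, None, None, None, 40]
Insertion path: 42 -> 20 -> 5 -> 13
Result: insert 6 as left child of 13
Final tree (level order): [42, 20, None, 5, 39, None, 13, 21, 41, 6, None, None, None, 40]


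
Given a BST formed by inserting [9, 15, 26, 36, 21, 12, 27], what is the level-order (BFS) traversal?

Tree insertion order: [9, 15, 26, 36, 21, 12, 27]
Tree (level-order array): [9, None, 15, 12, 26, None, None, 21, 36, None, None, 27]
BFS from the root, enqueuing left then right child of each popped node:
  queue [9] -> pop 9, enqueue [15], visited so far: [9]
  queue [15] -> pop 15, enqueue [12, 26], visited so far: [9, 15]
  queue [12, 26] -> pop 12, enqueue [none], visited so far: [9, 15, 12]
  queue [26] -> pop 26, enqueue [21, 36], visited so far: [9, 15, 12, 26]
  queue [21, 36] -> pop 21, enqueue [none], visited so far: [9, 15, 12, 26, 21]
  queue [36] -> pop 36, enqueue [27], visited so far: [9, 15, 12, 26, 21, 36]
  queue [27] -> pop 27, enqueue [none], visited so far: [9, 15, 12, 26, 21, 36, 27]
Result: [9, 15, 12, 26, 21, 36, 27]


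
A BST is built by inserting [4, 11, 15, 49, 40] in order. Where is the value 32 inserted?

Starting tree (level order): [4, None, 11, None, 15, None, 49, 40]
Insertion path: 4 -> 11 -> 15 -> 49 -> 40
Result: insert 32 as left child of 40
Final tree (level order): [4, None, 11, None, 15, None, 49, 40, None, 32]


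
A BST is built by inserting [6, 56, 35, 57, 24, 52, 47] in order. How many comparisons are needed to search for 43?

Search path for 43: 6 -> 56 -> 35 -> 52 -> 47
Found: False
Comparisons: 5


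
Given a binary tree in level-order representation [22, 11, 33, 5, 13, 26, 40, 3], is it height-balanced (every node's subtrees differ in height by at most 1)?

Tree (level-order array): [22, 11, 33, 5, 13, 26, 40, 3]
Definition: a tree is height-balanced if, at every node, |h(left) - h(right)| <= 1 (empty subtree has height -1).
Bottom-up per-node check:
  node 3: h_left=-1, h_right=-1, diff=0 [OK], height=0
  node 5: h_left=0, h_right=-1, diff=1 [OK], height=1
  node 13: h_left=-1, h_right=-1, diff=0 [OK], height=0
  node 11: h_left=1, h_right=0, diff=1 [OK], height=2
  node 26: h_left=-1, h_right=-1, diff=0 [OK], height=0
  node 40: h_left=-1, h_right=-1, diff=0 [OK], height=0
  node 33: h_left=0, h_right=0, diff=0 [OK], height=1
  node 22: h_left=2, h_right=1, diff=1 [OK], height=3
All nodes satisfy the balance condition.
Result: Balanced


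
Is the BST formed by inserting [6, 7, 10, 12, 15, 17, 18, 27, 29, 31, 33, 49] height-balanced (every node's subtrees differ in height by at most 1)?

Tree (level-order array): [6, None, 7, None, 10, None, 12, None, 15, None, 17, None, 18, None, 27, None, 29, None, 31, None, 33, None, 49]
Definition: a tree is height-balanced if, at every node, |h(left) - h(right)| <= 1 (empty subtree has height -1).
Bottom-up per-node check:
  node 49: h_left=-1, h_right=-1, diff=0 [OK], height=0
  node 33: h_left=-1, h_right=0, diff=1 [OK], height=1
  node 31: h_left=-1, h_right=1, diff=2 [FAIL (|-1-1|=2 > 1)], height=2
  node 29: h_left=-1, h_right=2, diff=3 [FAIL (|-1-2|=3 > 1)], height=3
  node 27: h_left=-1, h_right=3, diff=4 [FAIL (|-1-3|=4 > 1)], height=4
  node 18: h_left=-1, h_right=4, diff=5 [FAIL (|-1-4|=5 > 1)], height=5
  node 17: h_left=-1, h_right=5, diff=6 [FAIL (|-1-5|=6 > 1)], height=6
  node 15: h_left=-1, h_right=6, diff=7 [FAIL (|-1-6|=7 > 1)], height=7
  node 12: h_left=-1, h_right=7, diff=8 [FAIL (|-1-7|=8 > 1)], height=8
  node 10: h_left=-1, h_right=8, diff=9 [FAIL (|-1-8|=9 > 1)], height=9
  node 7: h_left=-1, h_right=9, diff=10 [FAIL (|-1-9|=10 > 1)], height=10
  node 6: h_left=-1, h_right=10, diff=11 [FAIL (|-1-10|=11 > 1)], height=11
Node 31 violates the condition: |-1 - 1| = 2 > 1.
Result: Not balanced


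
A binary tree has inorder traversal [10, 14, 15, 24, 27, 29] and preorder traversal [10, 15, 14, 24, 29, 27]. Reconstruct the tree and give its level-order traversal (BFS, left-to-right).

Inorder:  [10, 14, 15, 24, 27, 29]
Preorder: [10, 15, 14, 24, 29, 27]
Algorithm: preorder visits root first, so consume preorder in order;
for each root, split the current inorder slice at that value into
left-subtree inorder and right-subtree inorder, then recurse.
Recursive splits:
  root=10; inorder splits into left=[], right=[14, 15, 24, 27, 29]
  root=15; inorder splits into left=[14], right=[24, 27, 29]
  root=14; inorder splits into left=[], right=[]
  root=24; inorder splits into left=[], right=[27, 29]
  root=29; inorder splits into left=[27], right=[]
  root=27; inorder splits into left=[], right=[]
Reconstructed level-order: [10, 15, 14, 24, 29, 27]


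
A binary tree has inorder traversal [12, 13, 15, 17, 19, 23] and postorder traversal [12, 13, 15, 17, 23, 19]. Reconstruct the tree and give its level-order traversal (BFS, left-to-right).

Inorder:   [12, 13, 15, 17, 19, 23]
Postorder: [12, 13, 15, 17, 23, 19]
Algorithm: postorder visits root last, so walk postorder right-to-left;
each value is the root of the current inorder slice — split it at that
value, recurse on the right subtree first, then the left.
Recursive splits:
  root=19; inorder splits into left=[12, 13, 15, 17], right=[23]
  root=23; inorder splits into left=[], right=[]
  root=17; inorder splits into left=[12, 13, 15], right=[]
  root=15; inorder splits into left=[12, 13], right=[]
  root=13; inorder splits into left=[12], right=[]
  root=12; inorder splits into left=[], right=[]
Reconstructed level-order: [19, 17, 23, 15, 13, 12]


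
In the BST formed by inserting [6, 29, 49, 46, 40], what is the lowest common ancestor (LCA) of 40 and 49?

Tree insertion order: [6, 29, 49, 46, 40]
Tree (level-order array): [6, None, 29, None, 49, 46, None, 40]
In a BST, the LCA of p=40, q=49 is the first node v on the
root-to-leaf path with p <= v <= q (go left if both < v, right if both > v).
Walk from root:
  at 6: both 40 and 49 > 6, go right
  at 29: both 40 and 49 > 29, go right
  at 49: 40 <= 49 <= 49, this is the LCA
LCA = 49


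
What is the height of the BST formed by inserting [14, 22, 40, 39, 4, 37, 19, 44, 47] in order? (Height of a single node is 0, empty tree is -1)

Insertion order: [14, 22, 40, 39, 4, 37, 19, 44, 47]
Tree (level-order array): [14, 4, 22, None, None, 19, 40, None, None, 39, 44, 37, None, None, 47]
Compute height bottom-up (empty subtree = -1):
  height(4) = 1 + max(-1, -1) = 0
  height(19) = 1 + max(-1, -1) = 0
  height(37) = 1 + max(-1, -1) = 0
  height(39) = 1 + max(0, -1) = 1
  height(47) = 1 + max(-1, -1) = 0
  height(44) = 1 + max(-1, 0) = 1
  height(40) = 1 + max(1, 1) = 2
  height(22) = 1 + max(0, 2) = 3
  height(14) = 1 + max(0, 3) = 4
Height = 4


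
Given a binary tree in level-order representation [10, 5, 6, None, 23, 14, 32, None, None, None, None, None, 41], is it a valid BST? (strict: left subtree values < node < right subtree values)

Level-order array: [10, 5, 6, None, 23, 14, 32, None, None, None, None, None, 41]
Validate using subtree bounds (lo, hi): at each node, require lo < value < hi,
then recurse left with hi=value and right with lo=value.
Preorder trace (stopping at first violation):
  at node 10 with bounds (-inf, +inf): OK
  at node 5 with bounds (-inf, 10): OK
  at node 23 with bounds (5, 10): VIOLATION
Node 23 violates its bound: not (5 < 23 < 10).
Result: Not a valid BST


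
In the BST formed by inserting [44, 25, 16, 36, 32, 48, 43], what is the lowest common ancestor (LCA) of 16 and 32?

Tree insertion order: [44, 25, 16, 36, 32, 48, 43]
Tree (level-order array): [44, 25, 48, 16, 36, None, None, None, None, 32, 43]
In a BST, the LCA of p=16, q=32 is the first node v on the
root-to-leaf path with p <= v <= q (go left if both < v, right if both > v).
Walk from root:
  at 44: both 16 and 32 < 44, go left
  at 25: 16 <= 25 <= 32, this is the LCA
LCA = 25


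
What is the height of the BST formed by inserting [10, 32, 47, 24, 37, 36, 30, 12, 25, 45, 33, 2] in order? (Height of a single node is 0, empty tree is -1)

Insertion order: [10, 32, 47, 24, 37, 36, 30, 12, 25, 45, 33, 2]
Tree (level-order array): [10, 2, 32, None, None, 24, 47, 12, 30, 37, None, None, None, 25, None, 36, 45, None, None, 33]
Compute height bottom-up (empty subtree = -1):
  height(2) = 1 + max(-1, -1) = 0
  height(12) = 1 + max(-1, -1) = 0
  height(25) = 1 + max(-1, -1) = 0
  height(30) = 1 + max(0, -1) = 1
  height(24) = 1 + max(0, 1) = 2
  height(33) = 1 + max(-1, -1) = 0
  height(36) = 1 + max(0, -1) = 1
  height(45) = 1 + max(-1, -1) = 0
  height(37) = 1 + max(1, 0) = 2
  height(47) = 1 + max(2, -1) = 3
  height(32) = 1 + max(2, 3) = 4
  height(10) = 1 + max(0, 4) = 5
Height = 5


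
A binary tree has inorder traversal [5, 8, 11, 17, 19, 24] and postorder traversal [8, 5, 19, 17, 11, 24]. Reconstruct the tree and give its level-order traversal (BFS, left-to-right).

Inorder:   [5, 8, 11, 17, 19, 24]
Postorder: [8, 5, 19, 17, 11, 24]
Algorithm: postorder visits root last, so walk postorder right-to-left;
each value is the root of the current inorder slice — split it at that
value, recurse on the right subtree first, then the left.
Recursive splits:
  root=24; inorder splits into left=[5, 8, 11, 17, 19], right=[]
  root=11; inorder splits into left=[5, 8], right=[17, 19]
  root=17; inorder splits into left=[], right=[19]
  root=19; inorder splits into left=[], right=[]
  root=5; inorder splits into left=[], right=[8]
  root=8; inorder splits into left=[], right=[]
Reconstructed level-order: [24, 11, 5, 17, 8, 19]


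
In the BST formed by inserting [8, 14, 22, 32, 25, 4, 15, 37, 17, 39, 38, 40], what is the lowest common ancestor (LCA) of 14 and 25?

Tree insertion order: [8, 14, 22, 32, 25, 4, 15, 37, 17, 39, 38, 40]
Tree (level-order array): [8, 4, 14, None, None, None, 22, 15, 32, None, 17, 25, 37, None, None, None, None, None, 39, 38, 40]
In a BST, the LCA of p=14, q=25 is the first node v on the
root-to-leaf path with p <= v <= q (go left if both < v, right if both > v).
Walk from root:
  at 8: both 14 and 25 > 8, go right
  at 14: 14 <= 14 <= 25, this is the LCA
LCA = 14


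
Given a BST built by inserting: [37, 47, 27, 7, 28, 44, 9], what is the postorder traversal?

Tree insertion order: [37, 47, 27, 7, 28, 44, 9]
Tree (level-order array): [37, 27, 47, 7, 28, 44, None, None, 9]
Postorder traversal: [9, 7, 28, 27, 44, 47, 37]


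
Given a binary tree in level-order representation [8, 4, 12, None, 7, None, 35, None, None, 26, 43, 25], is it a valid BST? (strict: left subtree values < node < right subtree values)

Level-order array: [8, 4, 12, None, 7, None, 35, None, None, 26, 43, 25]
Validate using subtree bounds (lo, hi): at each node, require lo < value < hi,
then recurse left with hi=value and right with lo=value.
Preorder trace (stopping at first violation):
  at node 8 with bounds (-inf, +inf): OK
  at node 4 with bounds (-inf, 8): OK
  at node 7 with bounds (4, 8): OK
  at node 12 with bounds (8, +inf): OK
  at node 35 with bounds (12, +inf): OK
  at node 26 with bounds (12, 35): OK
  at node 25 with bounds (12, 26): OK
  at node 43 with bounds (35, +inf): OK
No violation found at any node.
Result: Valid BST


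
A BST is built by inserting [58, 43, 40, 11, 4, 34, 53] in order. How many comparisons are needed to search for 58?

Search path for 58: 58
Found: True
Comparisons: 1


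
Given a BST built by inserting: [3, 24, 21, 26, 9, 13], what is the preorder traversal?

Tree insertion order: [3, 24, 21, 26, 9, 13]
Tree (level-order array): [3, None, 24, 21, 26, 9, None, None, None, None, 13]
Preorder traversal: [3, 24, 21, 9, 13, 26]


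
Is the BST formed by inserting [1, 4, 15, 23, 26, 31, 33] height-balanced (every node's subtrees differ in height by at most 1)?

Tree (level-order array): [1, None, 4, None, 15, None, 23, None, 26, None, 31, None, 33]
Definition: a tree is height-balanced if, at every node, |h(left) - h(right)| <= 1 (empty subtree has height -1).
Bottom-up per-node check:
  node 33: h_left=-1, h_right=-1, diff=0 [OK], height=0
  node 31: h_left=-1, h_right=0, diff=1 [OK], height=1
  node 26: h_left=-1, h_right=1, diff=2 [FAIL (|-1-1|=2 > 1)], height=2
  node 23: h_left=-1, h_right=2, diff=3 [FAIL (|-1-2|=3 > 1)], height=3
  node 15: h_left=-1, h_right=3, diff=4 [FAIL (|-1-3|=4 > 1)], height=4
  node 4: h_left=-1, h_right=4, diff=5 [FAIL (|-1-4|=5 > 1)], height=5
  node 1: h_left=-1, h_right=5, diff=6 [FAIL (|-1-5|=6 > 1)], height=6
Node 26 violates the condition: |-1 - 1| = 2 > 1.
Result: Not balanced


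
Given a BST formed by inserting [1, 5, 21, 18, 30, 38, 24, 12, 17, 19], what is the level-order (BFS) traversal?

Tree insertion order: [1, 5, 21, 18, 30, 38, 24, 12, 17, 19]
Tree (level-order array): [1, None, 5, None, 21, 18, 30, 12, 19, 24, 38, None, 17]
BFS from the root, enqueuing left then right child of each popped node:
  queue [1] -> pop 1, enqueue [5], visited so far: [1]
  queue [5] -> pop 5, enqueue [21], visited so far: [1, 5]
  queue [21] -> pop 21, enqueue [18, 30], visited so far: [1, 5, 21]
  queue [18, 30] -> pop 18, enqueue [12, 19], visited so far: [1, 5, 21, 18]
  queue [30, 12, 19] -> pop 30, enqueue [24, 38], visited so far: [1, 5, 21, 18, 30]
  queue [12, 19, 24, 38] -> pop 12, enqueue [17], visited so far: [1, 5, 21, 18, 30, 12]
  queue [19, 24, 38, 17] -> pop 19, enqueue [none], visited so far: [1, 5, 21, 18, 30, 12, 19]
  queue [24, 38, 17] -> pop 24, enqueue [none], visited so far: [1, 5, 21, 18, 30, 12, 19, 24]
  queue [38, 17] -> pop 38, enqueue [none], visited so far: [1, 5, 21, 18, 30, 12, 19, 24, 38]
  queue [17] -> pop 17, enqueue [none], visited so far: [1, 5, 21, 18, 30, 12, 19, 24, 38, 17]
Result: [1, 5, 21, 18, 30, 12, 19, 24, 38, 17]


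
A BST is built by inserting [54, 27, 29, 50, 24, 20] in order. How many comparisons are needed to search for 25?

Search path for 25: 54 -> 27 -> 24
Found: False
Comparisons: 3


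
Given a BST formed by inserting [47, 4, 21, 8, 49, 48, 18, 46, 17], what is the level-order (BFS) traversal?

Tree insertion order: [47, 4, 21, 8, 49, 48, 18, 46, 17]
Tree (level-order array): [47, 4, 49, None, 21, 48, None, 8, 46, None, None, None, 18, None, None, 17]
BFS from the root, enqueuing left then right child of each popped node:
  queue [47] -> pop 47, enqueue [4, 49], visited so far: [47]
  queue [4, 49] -> pop 4, enqueue [21], visited so far: [47, 4]
  queue [49, 21] -> pop 49, enqueue [48], visited so far: [47, 4, 49]
  queue [21, 48] -> pop 21, enqueue [8, 46], visited so far: [47, 4, 49, 21]
  queue [48, 8, 46] -> pop 48, enqueue [none], visited so far: [47, 4, 49, 21, 48]
  queue [8, 46] -> pop 8, enqueue [18], visited so far: [47, 4, 49, 21, 48, 8]
  queue [46, 18] -> pop 46, enqueue [none], visited so far: [47, 4, 49, 21, 48, 8, 46]
  queue [18] -> pop 18, enqueue [17], visited so far: [47, 4, 49, 21, 48, 8, 46, 18]
  queue [17] -> pop 17, enqueue [none], visited so far: [47, 4, 49, 21, 48, 8, 46, 18, 17]
Result: [47, 4, 49, 21, 48, 8, 46, 18, 17]


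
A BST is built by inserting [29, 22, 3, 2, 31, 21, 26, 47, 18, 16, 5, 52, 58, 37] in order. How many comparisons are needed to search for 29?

Search path for 29: 29
Found: True
Comparisons: 1


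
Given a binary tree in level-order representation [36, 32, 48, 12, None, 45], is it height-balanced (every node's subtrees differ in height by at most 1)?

Tree (level-order array): [36, 32, 48, 12, None, 45]
Definition: a tree is height-balanced if, at every node, |h(left) - h(right)| <= 1 (empty subtree has height -1).
Bottom-up per-node check:
  node 12: h_left=-1, h_right=-1, diff=0 [OK], height=0
  node 32: h_left=0, h_right=-1, diff=1 [OK], height=1
  node 45: h_left=-1, h_right=-1, diff=0 [OK], height=0
  node 48: h_left=0, h_right=-1, diff=1 [OK], height=1
  node 36: h_left=1, h_right=1, diff=0 [OK], height=2
All nodes satisfy the balance condition.
Result: Balanced


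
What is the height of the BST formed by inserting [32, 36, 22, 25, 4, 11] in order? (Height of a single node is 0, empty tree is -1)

Insertion order: [32, 36, 22, 25, 4, 11]
Tree (level-order array): [32, 22, 36, 4, 25, None, None, None, 11]
Compute height bottom-up (empty subtree = -1):
  height(11) = 1 + max(-1, -1) = 0
  height(4) = 1 + max(-1, 0) = 1
  height(25) = 1 + max(-1, -1) = 0
  height(22) = 1 + max(1, 0) = 2
  height(36) = 1 + max(-1, -1) = 0
  height(32) = 1 + max(2, 0) = 3
Height = 3


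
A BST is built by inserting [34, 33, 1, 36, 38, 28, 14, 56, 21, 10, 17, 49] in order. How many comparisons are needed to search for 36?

Search path for 36: 34 -> 36
Found: True
Comparisons: 2


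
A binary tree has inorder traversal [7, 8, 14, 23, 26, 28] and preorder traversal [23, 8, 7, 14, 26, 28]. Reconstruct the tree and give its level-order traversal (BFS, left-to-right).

Inorder:  [7, 8, 14, 23, 26, 28]
Preorder: [23, 8, 7, 14, 26, 28]
Algorithm: preorder visits root first, so consume preorder in order;
for each root, split the current inorder slice at that value into
left-subtree inorder and right-subtree inorder, then recurse.
Recursive splits:
  root=23; inorder splits into left=[7, 8, 14], right=[26, 28]
  root=8; inorder splits into left=[7], right=[14]
  root=7; inorder splits into left=[], right=[]
  root=14; inorder splits into left=[], right=[]
  root=26; inorder splits into left=[], right=[28]
  root=28; inorder splits into left=[], right=[]
Reconstructed level-order: [23, 8, 26, 7, 14, 28]


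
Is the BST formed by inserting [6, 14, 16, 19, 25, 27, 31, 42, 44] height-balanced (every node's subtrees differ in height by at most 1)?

Tree (level-order array): [6, None, 14, None, 16, None, 19, None, 25, None, 27, None, 31, None, 42, None, 44]
Definition: a tree is height-balanced if, at every node, |h(left) - h(right)| <= 1 (empty subtree has height -1).
Bottom-up per-node check:
  node 44: h_left=-1, h_right=-1, diff=0 [OK], height=0
  node 42: h_left=-1, h_right=0, diff=1 [OK], height=1
  node 31: h_left=-1, h_right=1, diff=2 [FAIL (|-1-1|=2 > 1)], height=2
  node 27: h_left=-1, h_right=2, diff=3 [FAIL (|-1-2|=3 > 1)], height=3
  node 25: h_left=-1, h_right=3, diff=4 [FAIL (|-1-3|=4 > 1)], height=4
  node 19: h_left=-1, h_right=4, diff=5 [FAIL (|-1-4|=5 > 1)], height=5
  node 16: h_left=-1, h_right=5, diff=6 [FAIL (|-1-5|=6 > 1)], height=6
  node 14: h_left=-1, h_right=6, diff=7 [FAIL (|-1-6|=7 > 1)], height=7
  node 6: h_left=-1, h_right=7, diff=8 [FAIL (|-1-7|=8 > 1)], height=8
Node 31 violates the condition: |-1 - 1| = 2 > 1.
Result: Not balanced


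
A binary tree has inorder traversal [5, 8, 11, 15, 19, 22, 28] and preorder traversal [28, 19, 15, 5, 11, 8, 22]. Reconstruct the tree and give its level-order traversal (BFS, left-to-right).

Inorder:  [5, 8, 11, 15, 19, 22, 28]
Preorder: [28, 19, 15, 5, 11, 8, 22]
Algorithm: preorder visits root first, so consume preorder in order;
for each root, split the current inorder slice at that value into
left-subtree inorder and right-subtree inorder, then recurse.
Recursive splits:
  root=28; inorder splits into left=[5, 8, 11, 15, 19, 22], right=[]
  root=19; inorder splits into left=[5, 8, 11, 15], right=[22]
  root=15; inorder splits into left=[5, 8, 11], right=[]
  root=5; inorder splits into left=[], right=[8, 11]
  root=11; inorder splits into left=[8], right=[]
  root=8; inorder splits into left=[], right=[]
  root=22; inorder splits into left=[], right=[]
Reconstructed level-order: [28, 19, 15, 22, 5, 11, 8]


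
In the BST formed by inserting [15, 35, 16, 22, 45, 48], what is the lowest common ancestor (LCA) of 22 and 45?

Tree insertion order: [15, 35, 16, 22, 45, 48]
Tree (level-order array): [15, None, 35, 16, 45, None, 22, None, 48]
In a BST, the LCA of p=22, q=45 is the first node v on the
root-to-leaf path with p <= v <= q (go left if both < v, right if both > v).
Walk from root:
  at 15: both 22 and 45 > 15, go right
  at 35: 22 <= 35 <= 45, this is the LCA
LCA = 35


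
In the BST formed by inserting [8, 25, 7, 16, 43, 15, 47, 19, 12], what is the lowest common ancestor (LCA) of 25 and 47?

Tree insertion order: [8, 25, 7, 16, 43, 15, 47, 19, 12]
Tree (level-order array): [8, 7, 25, None, None, 16, 43, 15, 19, None, 47, 12]
In a BST, the LCA of p=25, q=47 is the first node v on the
root-to-leaf path with p <= v <= q (go left if both < v, right if both > v).
Walk from root:
  at 8: both 25 and 47 > 8, go right
  at 25: 25 <= 25 <= 47, this is the LCA
LCA = 25


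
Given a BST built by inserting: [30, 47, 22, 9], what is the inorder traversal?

Tree insertion order: [30, 47, 22, 9]
Tree (level-order array): [30, 22, 47, 9]
Inorder traversal: [9, 22, 30, 47]


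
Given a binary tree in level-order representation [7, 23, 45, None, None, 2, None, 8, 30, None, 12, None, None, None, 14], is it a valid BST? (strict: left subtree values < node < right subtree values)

Level-order array: [7, 23, 45, None, None, 2, None, 8, 30, None, 12, None, None, None, 14]
Validate using subtree bounds (lo, hi): at each node, require lo < value < hi,
then recurse left with hi=value and right with lo=value.
Preorder trace (stopping at first violation):
  at node 7 with bounds (-inf, +inf): OK
  at node 23 with bounds (-inf, 7): VIOLATION
Node 23 violates its bound: not (-inf < 23 < 7).
Result: Not a valid BST


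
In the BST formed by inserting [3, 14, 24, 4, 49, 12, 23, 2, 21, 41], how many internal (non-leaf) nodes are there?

Tree built from: [3, 14, 24, 4, 49, 12, 23, 2, 21, 41]
Tree (level-order array): [3, 2, 14, None, None, 4, 24, None, 12, 23, 49, None, None, 21, None, 41]
Rule: An internal node has at least one child.
Per-node child counts:
  node 3: 2 child(ren)
  node 2: 0 child(ren)
  node 14: 2 child(ren)
  node 4: 1 child(ren)
  node 12: 0 child(ren)
  node 24: 2 child(ren)
  node 23: 1 child(ren)
  node 21: 0 child(ren)
  node 49: 1 child(ren)
  node 41: 0 child(ren)
Matching nodes: [3, 14, 4, 24, 23, 49]
Count of internal (non-leaf) nodes: 6


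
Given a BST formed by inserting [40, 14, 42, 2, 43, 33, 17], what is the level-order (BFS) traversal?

Tree insertion order: [40, 14, 42, 2, 43, 33, 17]
Tree (level-order array): [40, 14, 42, 2, 33, None, 43, None, None, 17]
BFS from the root, enqueuing left then right child of each popped node:
  queue [40] -> pop 40, enqueue [14, 42], visited so far: [40]
  queue [14, 42] -> pop 14, enqueue [2, 33], visited so far: [40, 14]
  queue [42, 2, 33] -> pop 42, enqueue [43], visited so far: [40, 14, 42]
  queue [2, 33, 43] -> pop 2, enqueue [none], visited so far: [40, 14, 42, 2]
  queue [33, 43] -> pop 33, enqueue [17], visited so far: [40, 14, 42, 2, 33]
  queue [43, 17] -> pop 43, enqueue [none], visited so far: [40, 14, 42, 2, 33, 43]
  queue [17] -> pop 17, enqueue [none], visited so far: [40, 14, 42, 2, 33, 43, 17]
Result: [40, 14, 42, 2, 33, 43, 17]


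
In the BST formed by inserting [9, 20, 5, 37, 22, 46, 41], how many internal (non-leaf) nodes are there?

Tree built from: [9, 20, 5, 37, 22, 46, 41]
Tree (level-order array): [9, 5, 20, None, None, None, 37, 22, 46, None, None, 41]
Rule: An internal node has at least one child.
Per-node child counts:
  node 9: 2 child(ren)
  node 5: 0 child(ren)
  node 20: 1 child(ren)
  node 37: 2 child(ren)
  node 22: 0 child(ren)
  node 46: 1 child(ren)
  node 41: 0 child(ren)
Matching nodes: [9, 20, 37, 46]
Count of internal (non-leaf) nodes: 4


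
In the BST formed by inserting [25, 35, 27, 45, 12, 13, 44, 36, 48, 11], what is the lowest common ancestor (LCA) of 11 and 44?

Tree insertion order: [25, 35, 27, 45, 12, 13, 44, 36, 48, 11]
Tree (level-order array): [25, 12, 35, 11, 13, 27, 45, None, None, None, None, None, None, 44, 48, 36]
In a BST, the LCA of p=11, q=44 is the first node v on the
root-to-leaf path with p <= v <= q (go left if both < v, right if both > v).
Walk from root:
  at 25: 11 <= 25 <= 44, this is the LCA
LCA = 25


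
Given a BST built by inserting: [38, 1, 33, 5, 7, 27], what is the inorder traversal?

Tree insertion order: [38, 1, 33, 5, 7, 27]
Tree (level-order array): [38, 1, None, None, 33, 5, None, None, 7, None, 27]
Inorder traversal: [1, 5, 7, 27, 33, 38]


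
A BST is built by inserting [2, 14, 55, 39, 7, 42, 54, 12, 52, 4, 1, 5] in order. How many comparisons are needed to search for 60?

Search path for 60: 2 -> 14 -> 55
Found: False
Comparisons: 3


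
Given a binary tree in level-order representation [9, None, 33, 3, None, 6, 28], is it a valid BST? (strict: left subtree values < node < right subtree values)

Level-order array: [9, None, 33, 3, None, 6, 28]
Validate using subtree bounds (lo, hi): at each node, require lo < value < hi,
then recurse left with hi=value and right with lo=value.
Preorder trace (stopping at first violation):
  at node 9 with bounds (-inf, +inf): OK
  at node 33 with bounds (9, +inf): OK
  at node 3 with bounds (9, 33): VIOLATION
Node 3 violates its bound: not (9 < 3 < 33).
Result: Not a valid BST


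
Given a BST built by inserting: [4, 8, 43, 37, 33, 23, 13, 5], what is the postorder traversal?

Tree insertion order: [4, 8, 43, 37, 33, 23, 13, 5]
Tree (level-order array): [4, None, 8, 5, 43, None, None, 37, None, 33, None, 23, None, 13]
Postorder traversal: [5, 13, 23, 33, 37, 43, 8, 4]


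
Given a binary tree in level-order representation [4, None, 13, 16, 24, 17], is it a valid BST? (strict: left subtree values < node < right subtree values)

Level-order array: [4, None, 13, 16, 24, 17]
Validate using subtree bounds (lo, hi): at each node, require lo < value < hi,
then recurse left with hi=value and right with lo=value.
Preorder trace (stopping at first violation):
  at node 4 with bounds (-inf, +inf): OK
  at node 13 with bounds (4, +inf): OK
  at node 16 with bounds (4, 13): VIOLATION
Node 16 violates its bound: not (4 < 16 < 13).
Result: Not a valid BST


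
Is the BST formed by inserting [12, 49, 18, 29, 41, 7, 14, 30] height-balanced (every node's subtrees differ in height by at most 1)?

Tree (level-order array): [12, 7, 49, None, None, 18, None, 14, 29, None, None, None, 41, 30]
Definition: a tree is height-balanced if, at every node, |h(left) - h(right)| <= 1 (empty subtree has height -1).
Bottom-up per-node check:
  node 7: h_left=-1, h_right=-1, diff=0 [OK], height=0
  node 14: h_left=-1, h_right=-1, diff=0 [OK], height=0
  node 30: h_left=-1, h_right=-1, diff=0 [OK], height=0
  node 41: h_left=0, h_right=-1, diff=1 [OK], height=1
  node 29: h_left=-1, h_right=1, diff=2 [FAIL (|-1-1|=2 > 1)], height=2
  node 18: h_left=0, h_right=2, diff=2 [FAIL (|0-2|=2 > 1)], height=3
  node 49: h_left=3, h_right=-1, diff=4 [FAIL (|3--1|=4 > 1)], height=4
  node 12: h_left=0, h_right=4, diff=4 [FAIL (|0-4|=4 > 1)], height=5
Node 29 violates the condition: |-1 - 1| = 2 > 1.
Result: Not balanced


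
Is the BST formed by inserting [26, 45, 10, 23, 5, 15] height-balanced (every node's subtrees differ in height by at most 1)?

Tree (level-order array): [26, 10, 45, 5, 23, None, None, None, None, 15]
Definition: a tree is height-balanced if, at every node, |h(left) - h(right)| <= 1 (empty subtree has height -1).
Bottom-up per-node check:
  node 5: h_left=-1, h_right=-1, diff=0 [OK], height=0
  node 15: h_left=-1, h_right=-1, diff=0 [OK], height=0
  node 23: h_left=0, h_right=-1, diff=1 [OK], height=1
  node 10: h_left=0, h_right=1, diff=1 [OK], height=2
  node 45: h_left=-1, h_right=-1, diff=0 [OK], height=0
  node 26: h_left=2, h_right=0, diff=2 [FAIL (|2-0|=2 > 1)], height=3
Node 26 violates the condition: |2 - 0| = 2 > 1.
Result: Not balanced


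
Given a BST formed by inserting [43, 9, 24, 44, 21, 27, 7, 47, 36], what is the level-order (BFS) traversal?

Tree insertion order: [43, 9, 24, 44, 21, 27, 7, 47, 36]
Tree (level-order array): [43, 9, 44, 7, 24, None, 47, None, None, 21, 27, None, None, None, None, None, 36]
BFS from the root, enqueuing left then right child of each popped node:
  queue [43] -> pop 43, enqueue [9, 44], visited so far: [43]
  queue [9, 44] -> pop 9, enqueue [7, 24], visited so far: [43, 9]
  queue [44, 7, 24] -> pop 44, enqueue [47], visited so far: [43, 9, 44]
  queue [7, 24, 47] -> pop 7, enqueue [none], visited so far: [43, 9, 44, 7]
  queue [24, 47] -> pop 24, enqueue [21, 27], visited so far: [43, 9, 44, 7, 24]
  queue [47, 21, 27] -> pop 47, enqueue [none], visited so far: [43, 9, 44, 7, 24, 47]
  queue [21, 27] -> pop 21, enqueue [none], visited so far: [43, 9, 44, 7, 24, 47, 21]
  queue [27] -> pop 27, enqueue [36], visited so far: [43, 9, 44, 7, 24, 47, 21, 27]
  queue [36] -> pop 36, enqueue [none], visited so far: [43, 9, 44, 7, 24, 47, 21, 27, 36]
Result: [43, 9, 44, 7, 24, 47, 21, 27, 36]


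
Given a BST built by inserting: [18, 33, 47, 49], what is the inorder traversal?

Tree insertion order: [18, 33, 47, 49]
Tree (level-order array): [18, None, 33, None, 47, None, 49]
Inorder traversal: [18, 33, 47, 49]


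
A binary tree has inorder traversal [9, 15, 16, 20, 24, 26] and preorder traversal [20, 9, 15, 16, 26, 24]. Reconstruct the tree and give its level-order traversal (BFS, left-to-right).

Inorder:  [9, 15, 16, 20, 24, 26]
Preorder: [20, 9, 15, 16, 26, 24]
Algorithm: preorder visits root first, so consume preorder in order;
for each root, split the current inorder slice at that value into
left-subtree inorder and right-subtree inorder, then recurse.
Recursive splits:
  root=20; inorder splits into left=[9, 15, 16], right=[24, 26]
  root=9; inorder splits into left=[], right=[15, 16]
  root=15; inorder splits into left=[], right=[16]
  root=16; inorder splits into left=[], right=[]
  root=26; inorder splits into left=[24], right=[]
  root=24; inorder splits into left=[], right=[]
Reconstructed level-order: [20, 9, 26, 15, 24, 16]


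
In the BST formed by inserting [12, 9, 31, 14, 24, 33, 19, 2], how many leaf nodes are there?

Tree built from: [12, 9, 31, 14, 24, 33, 19, 2]
Tree (level-order array): [12, 9, 31, 2, None, 14, 33, None, None, None, 24, None, None, 19]
Rule: A leaf has 0 children.
Per-node child counts:
  node 12: 2 child(ren)
  node 9: 1 child(ren)
  node 2: 0 child(ren)
  node 31: 2 child(ren)
  node 14: 1 child(ren)
  node 24: 1 child(ren)
  node 19: 0 child(ren)
  node 33: 0 child(ren)
Matching nodes: [2, 19, 33]
Count of leaf nodes: 3


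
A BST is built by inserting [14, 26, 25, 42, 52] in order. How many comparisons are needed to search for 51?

Search path for 51: 14 -> 26 -> 42 -> 52
Found: False
Comparisons: 4


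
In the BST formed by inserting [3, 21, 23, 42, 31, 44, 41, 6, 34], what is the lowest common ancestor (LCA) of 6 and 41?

Tree insertion order: [3, 21, 23, 42, 31, 44, 41, 6, 34]
Tree (level-order array): [3, None, 21, 6, 23, None, None, None, 42, 31, 44, None, 41, None, None, 34]
In a BST, the LCA of p=6, q=41 is the first node v on the
root-to-leaf path with p <= v <= q (go left if both < v, right if both > v).
Walk from root:
  at 3: both 6 and 41 > 3, go right
  at 21: 6 <= 21 <= 41, this is the LCA
LCA = 21


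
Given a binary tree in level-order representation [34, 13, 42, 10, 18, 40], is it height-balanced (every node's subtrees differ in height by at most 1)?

Tree (level-order array): [34, 13, 42, 10, 18, 40]
Definition: a tree is height-balanced if, at every node, |h(left) - h(right)| <= 1 (empty subtree has height -1).
Bottom-up per-node check:
  node 10: h_left=-1, h_right=-1, diff=0 [OK], height=0
  node 18: h_left=-1, h_right=-1, diff=0 [OK], height=0
  node 13: h_left=0, h_right=0, diff=0 [OK], height=1
  node 40: h_left=-1, h_right=-1, diff=0 [OK], height=0
  node 42: h_left=0, h_right=-1, diff=1 [OK], height=1
  node 34: h_left=1, h_right=1, diff=0 [OK], height=2
All nodes satisfy the balance condition.
Result: Balanced


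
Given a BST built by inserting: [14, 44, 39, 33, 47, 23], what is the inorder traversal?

Tree insertion order: [14, 44, 39, 33, 47, 23]
Tree (level-order array): [14, None, 44, 39, 47, 33, None, None, None, 23]
Inorder traversal: [14, 23, 33, 39, 44, 47]


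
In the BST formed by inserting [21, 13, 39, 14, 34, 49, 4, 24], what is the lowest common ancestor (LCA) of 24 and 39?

Tree insertion order: [21, 13, 39, 14, 34, 49, 4, 24]
Tree (level-order array): [21, 13, 39, 4, 14, 34, 49, None, None, None, None, 24]
In a BST, the LCA of p=24, q=39 is the first node v on the
root-to-leaf path with p <= v <= q (go left if both < v, right if both > v).
Walk from root:
  at 21: both 24 and 39 > 21, go right
  at 39: 24 <= 39 <= 39, this is the LCA
LCA = 39


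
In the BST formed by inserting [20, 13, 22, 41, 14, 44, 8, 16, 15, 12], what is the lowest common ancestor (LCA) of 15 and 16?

Tree insertion order: [20, 13, 22, 41, 14, 44, 8, 16, 15, 12]
Tree (level-order array): [20, 13, 22, 8, 14, None, 41, None, 12, None, 16, None, 44, None, None, 15]
In a BST, the LCA of p=15, q=16 is the first node v on the
root-to-leaf path with p <= v <= q (go left if both < v, right if both > v).
Walk from root:
  at 20: both 15 and 16 < 20, go left
  at 13: both 15 and 16 > 13, go right
  at 14: both 15 and 16 > 14, go right
  at 16: 15 <= 16 <= 16, this is the LCA
LCA = 16


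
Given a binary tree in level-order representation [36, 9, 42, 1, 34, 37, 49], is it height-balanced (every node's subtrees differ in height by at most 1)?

Tree (level-order array): [36, 9, 42, 1, 34, 37, 49]
Definition: a tree is height-balanced if, at every node, |h(left) - h(right)| <= 1 (empty subtree has height -1).
Bottom-up per-node check:
  node 1: h_left=-1, h_right=-1, diff=0 [OK], height=0
  node 34: h_left=-1, h_right=-1, diff=0 [OK], height=0
  node 9: h_left=0, h_right=0, diff=0 [OK], height=1
  node 37: h_left=-1, h_right=-1, diff=0 [OK], height=0
  node 49: h_left=-1, h_right=-1, diff=0 [OK], height=0
  node 42: h_left=0, h_right=0, diff=0 [OK], height=1
  node 36: h_left=1, h_right=1, diff=0 [OK], height=2
All nodes satisfy the balance condition.
Result: Balanced


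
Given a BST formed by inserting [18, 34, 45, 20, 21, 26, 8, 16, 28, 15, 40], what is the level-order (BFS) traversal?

Tree insertion order: [18, 34, 45, 20, 21, 26, 8, 16, 28, 15, 40]
Tree (level-order array): [18, 8, 34, None, 16, 20, 45, 15, None, None, 21, 40, None, None, None, None, 26, None, None, None, 28]
BFS from the root, enqueuing left then right child of each popped node:
  queue [18] -> pop 18, enqueue [8, 34], visited so far: [18]
  queue [8, 34] -> pop 8, enqueue [16], visited so far: [18, 8]
  queue [34, 16] -> pop 34, enqueue [20, 45], visited so far: [18, 8, 34]
  queue [16, 20, 45] -> pop 16, enqueue [15], visited so far: [18, 8, 34, 16]
  queue [20, 45, 15] -> pop 20, enqueue [21], visited so far: [18, 8, 34, 16, 20]
  queue [45, 15, 21] -> pop 45, enqueue [40], visited so far: [18, 8, 34, 16, 20, 45]
  queue [15, 21, 40] -> pop 15, enqueue [none], visited so far: [18, 8, 34, 16, 20, 45, 15]
  queue [21, 40] -> pop 21, enqueue [26], visited so far: [18, 8, 34, 16, 20, 45, 15, 21]
  queue [40, 26] -> pop 40, enqueue [none], visited so far: [18, 8, 34, 16, 20, 45, 15, 21, 40]
  queue [26] -> pop 26, enqueue [28], visited so far: [18, 8, 34, 16, 20, 45, 15, 21, 40, 26]
  queue [28] -> pop 28, enqueue [none], visited so far: [18, 8, 34, 16, 20, 45, 15, 21, 40, 26, 28]
Result: [18, 8, 34, 16, 20, 45, 15, 21, 40, 26, 28]


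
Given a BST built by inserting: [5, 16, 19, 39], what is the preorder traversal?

Tree insertion order: [5, 16, 19, 39]
Tree (level-order array): [5, None, 16, None, 19, None, 39]
Preorder traversal: [5, 16, 19, 39]


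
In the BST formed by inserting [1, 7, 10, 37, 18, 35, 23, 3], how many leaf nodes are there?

Tree built from: [1, 7, 10, 37, 18, 35, 23, 3]
Tree (level-order array): [1, None, 7, 3, 10, None, None, None, 37, 18, None, None, 35, 23]
Rule: A leaf has 0 children.
Per-node child counts:
  node 1: 1 child(ren)
  node 7: 2 child(ren)
  node 3: 0 child(ren)
  node 10: 1 child(ren)
  node 37: 1 child(ren)
  node 18: 1 child(ren)
  node 35: 1 child(ren)
  node 23: 0 child(ren)
Matching nodes: [3, 23]
Count of leaf nodes: 2


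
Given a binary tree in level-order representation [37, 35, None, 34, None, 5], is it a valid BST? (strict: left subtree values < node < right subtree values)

Level-order array: [37, 35, None, 34, None, 5]
Validate using subtree bounds (lo, hi): at each node, require lo < value < hi,
then recurse left with hi=value and right with lo=value.
Preorder trace (stopping at first violation):
  at node 37 with bounds (-inf, +inf): OK
  at node 35 with bounds (-inf, 37): OK
  at node 34 with bounds (-inf, 35): OK
  at node 5 with bounds (-inf, 34): OK
No violation found at any node.
Result: Valid BST


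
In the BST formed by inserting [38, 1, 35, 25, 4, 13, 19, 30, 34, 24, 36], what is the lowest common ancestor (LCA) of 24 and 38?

Tree insertion order: [38, 1, 35, 25, 4, 13, 19, 30, 34, 24, 36]
Tree (level-order array): [38, 1, None, None, 35, 25, 36, 4, 30, None, None, None, 13, None, 34, None, 19, None, None, None, 24]
In a BST, the LCA of p=24, q=38 is the first node v on the
root-to-leaf path with p <= v <= q (go left if both < v, right if both > v).
Walk from root:
  at 38: 24 <= 38 <= 38, this is the LCA
LCA = 38


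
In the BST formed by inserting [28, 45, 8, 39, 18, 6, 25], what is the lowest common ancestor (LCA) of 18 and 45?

Tree insertion order: [28, 45, 8, 39, 18, 6, 25]
Tree (level-order array): [28, 8, 45, 6, 18, 39, None, None, None, None, 25]
In a BST, the LCA of p=18, q=45 is the first node v on the
root-to-leaf path with p <= v <= q (go left if both < v, right if both > v).
Walk from root:
  at 28: 18 <= 28 <= 45, this is the LCA
LCA = 28


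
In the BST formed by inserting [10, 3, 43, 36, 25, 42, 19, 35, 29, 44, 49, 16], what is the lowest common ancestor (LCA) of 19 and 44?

Tree insertion order: [10, 3, 43, 36, 25, 42, 19, 35, 29, 44, 49, 16]
Tree (level-order array): [10, 3, 43, None, None, 36, 44, 25, 42, None, 49, 19, 35, None, None, None, None, 16, None, 29]
In a BST, the LCA of p=19, q=44 is the first node v on the
root-to-leaf path with p <= v <= q (go left if both < v, right if both > v).
Walk from root:
  at 10: both 19 and 44 > 10, go right
  at 43: 19 <= 43 <= 44, this is the LCA
LCA = 43


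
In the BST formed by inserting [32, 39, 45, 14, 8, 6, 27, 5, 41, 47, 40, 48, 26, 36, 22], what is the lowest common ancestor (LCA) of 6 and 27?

Tree insertion order: [32, 39, 45, 14, 8, 6, 27, 5, 41, 47, 40, 48, 26, 36, 22]
Tree (level-order array): [32, 14, 39, 8, 27, 36, 45, 6, None, 26, None, None, None, 41, 47, 5, None, 22, None, 40, None, None, 48]
In a BST, the LCA of p=6, q=27 is the first node v on the
root-to-leaf path with p <= v <= q (go left if both < v, right if both > v).
Walk from root:
  at 32: both 6 and 27 < 32, go left
  at 14: 6 <= 14 <= 27, this is the LCA
LCA = 14


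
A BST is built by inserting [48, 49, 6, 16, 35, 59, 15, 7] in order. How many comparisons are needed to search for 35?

Search path for 35: 48 -> 6 -> 16 -> 35
Found: True
Comparisons: 4


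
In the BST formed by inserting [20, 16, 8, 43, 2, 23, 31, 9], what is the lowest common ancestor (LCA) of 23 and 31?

Tree insertion order: [20, 16, 8, 43, 2, 23, 31, 9]
Tree (level-order array): [20, 16, 43, 8, None, 23, None, 2, 9, None, 31]
In a BST, the LCA of p=23, q=31 is the first node v on the
root-to-leaf path with p <= v <= q (go left if both < v, right if both > v).
Walk from root:
  at 20: both 23 and 31 > 20, go right
  at 43: both 23 and 31 < 43, go left
  at 23: 23 <= 23 <= 31, this is the LCA
LCA = 23
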